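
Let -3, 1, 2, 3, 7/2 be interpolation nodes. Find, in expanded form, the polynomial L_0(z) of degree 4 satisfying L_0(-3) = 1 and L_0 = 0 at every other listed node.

L_0(z) = (z - 1)(z - 2)(z - 3)(z - 7/2) / [(-4)·(-5)·(-6)·(-13/2)]
       = (z^4 - (19/2)z^3 + 32z^2 - (89/2)z + 21) / (780)

L_0(z) = (1/780)z^4 - (19/1560)z^3 + (8/195)z^2 - (89/1560)z + 7/260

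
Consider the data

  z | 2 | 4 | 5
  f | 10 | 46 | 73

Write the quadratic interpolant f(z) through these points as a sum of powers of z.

f(z) = 3z^2 - 2

Build the Lagrange basis polynomials:
L_0(z) = (z - 4)(z - 5) / [6] = (1/6)z^2 - (3/2)z + 10/3
L_1(z) = (z - 2)(z - 5) / [-2] = -(1/2)z^2 + (7/2)z - 5
L_2(z) = (z - 2)(z - 4) / [3] = (1/3)z^2 - 2z + 8/3
f(z) = 10·L_0 + 46·L_1 + 73·L_2
  10·L_0(z) = (5/3)z^2 - 15z + 100/3
  46·L_1(z) = -23z^2 + 161z - 230
  73·L_2(z) = (73/3)z^2 - 146z + 584/3
Adding term by term: 3z^2 - 2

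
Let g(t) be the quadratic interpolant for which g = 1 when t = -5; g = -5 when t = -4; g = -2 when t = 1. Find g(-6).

46/5

Using Newton's divided-difference form:
g[-5,-4] = (-5 - 1) / (-4 - (-5)) = -6
g[-4,1] = (-2 - (-5)) / (1 - (-4)) = 3/5
g[-5,-4,1] = (3/5 - (-6)) / (1 - (-5)) = 11/10
g(-6) = 1 + (-6)·(-1) + (11/10)·(-1)·(-2) = 46/5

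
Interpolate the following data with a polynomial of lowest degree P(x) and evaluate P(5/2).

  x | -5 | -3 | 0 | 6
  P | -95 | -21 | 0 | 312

305/8

Using Newton's divided-difference form:
P[-5,-3] = (-21 - (-95)) / (-3 - (-5)) = 37
P[-3,0] = (0 - (-21)) / (0 - (-3)) = 7
P[0,6] = (312 - 0) / (6 - 0) = 52
P[-5,-3,0] = (7 - 37) / (0 - (-5)) = -6
P[-3,0,6] = (52 - 7) / (6 - (-3)) = 5
P[-5,-3,0,6] = (5 - (-6)) / (6 - (-5)) = 1
P(5/2) = -95 + 37·(15/2) + (-6)·(15/2)·(11/2) + 1·(15/2)·(11/2)·(5/2) = 305/8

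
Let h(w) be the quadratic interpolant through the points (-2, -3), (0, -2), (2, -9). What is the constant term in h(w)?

Build the Lagrange basis polynomials:
L_0(w) = w(w - 2) / [8] = (1/8)w^2 - (1/4)w
L_1(w) = (w + 2)(w - 2) / [-4] = -(1/4)w^2 + 1
L_2(w) = (w + 2)w / [8] = (1/8)w^2 + (1/4)w
h(w) = (-3)·L_0 + (-2)·L_1 + (-9)·L_2
Only the constant term is needed; take it from each L_i and combine:
(-3)·(0) + (-2)·(1) + (-9)·(0) = -2

-2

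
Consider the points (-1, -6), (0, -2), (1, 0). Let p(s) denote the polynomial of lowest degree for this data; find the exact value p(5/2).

Evaluate each Lagrange basis at s = 5/2:
L_0(5/2) = (5/2)·(3/2)/[(-1)·(-2)] = 15/8
L_1(5/2) = (7/2)·(3/2)/[(1)·(-1)] = -21/4
L_2(5/2) = (7/2)·(5/2)/[(2)·(1)] = 35/8
Sum: (-6)·(15/8) + (-2)·(-21/4) + 0 = -3/4

-3/4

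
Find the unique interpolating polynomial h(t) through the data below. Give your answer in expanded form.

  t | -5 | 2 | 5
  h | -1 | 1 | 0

Build the Lagrange basis polynomials:
L_0(t) = (t - 2)(t - 5) / [70] = (1/70)t^2 - (1/10)t + 1/7
L_1(t) = (t + 5)(t - 5) / [-21] = -(1/21)t^2 + 25/21
L_2(t) = (t + 5)(t - 2) / [30] = (1/30)t^2 + (1/10)t - 1/3
h(t) = (-1)·L_0 + 1·L_1 + 0·L_2
  (-1)·L_0(t) = -(1/70)t^2 + (1/10)t - 1/7
  1·L_1(t) = -(1/21)t^2 + 25/21
  0·L_2(t) = 0
Adding term by term: -(13/210)t^2 + (1/10)t + 22/21

h(t) = -(13/210)t^2 + (1/10)t + 22/21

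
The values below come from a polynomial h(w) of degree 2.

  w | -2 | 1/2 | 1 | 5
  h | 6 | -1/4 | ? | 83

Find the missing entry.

The 3 known values determine h uniquely (degree ≤ 2).
Evaluate each Lagrange basis at w = 1:
L_0(1) = (1/2)·(-4)/[(-5/2)·(-7)] = -4/35
L_1(1) = (3)·(-4)/[(5/2)·(-9/2)] = 16/15
L_2(1) = (3)·(1/2)/[(7)·(9/2)] = 1/21
Sum: 6·(-4/35) + (-1/4)·(16/15) + 83·(1/21) = 3

3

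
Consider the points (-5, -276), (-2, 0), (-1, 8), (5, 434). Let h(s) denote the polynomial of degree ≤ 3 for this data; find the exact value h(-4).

L_0(-4) = (-2)·(-3)·(-9)/[(-3)·(-4)·(-10)] = 9/20
L_1(-4) = (1)·(-3)·(-9)/[(3)·(-1)·(-7)] = 9/7
L_2(-4) = (1)·(-2)·(-9)/[(4)·(1)·(-6)] = -3/4
L_3(-4) = (1)·(-2)·(-3)/[(10)·(7)·(6)] = 1/70
Sum: (-276)·(9/20) + 0 + 8·(-3/4) + 434·(1/70) = -124

-124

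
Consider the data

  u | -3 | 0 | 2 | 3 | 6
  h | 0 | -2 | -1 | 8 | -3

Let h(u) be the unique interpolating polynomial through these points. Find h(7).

-1664/27

Using Newton's divided-difference form:
h[-3,0] = (-2 - 0) / (0 - (-3)) = -2/3
h[0,2] = (-1 - (-2)) / (2 - 0) = 1/2
h[2,3] = (8 - (-1)) / (3 - 2) = 9
h[3,6] = (-3 - 8) / (6 - 3) = -11/3
h[-3,0,2] = (1/2 - (-2/3)) / (2 - (-3)) = 7/30
h[0,2,3] = (9 - 1/2) / (3 - 0) = 17/6
h[2,3,6] = (-11/3 - 9) / (6 - 2) = -19/6
h[-3,0,2,3] = (17/6 - 7/30) / (3 - (-3)) = 13/30
h[0,2,3,6] = (-19/6 - 17/6) / (6 - 0) = -1
h[-3,0,2,3,6] = (-1 - 13/30) / (6 - (-3)) = -43/270
h(7) = 0 + (-2/3)·(10) + (7/30)·(10)·(7) + (13/30)·(10)·(7)·(5) + (-43/270)·(10)·(7)·(5)·(4) = -1664/27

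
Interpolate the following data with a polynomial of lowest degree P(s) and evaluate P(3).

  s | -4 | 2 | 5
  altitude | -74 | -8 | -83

-25

Evaluate each Lagrange basis at s = 3:
L_0(3) = (1)·(-2)/[(-6)·(-9)] = -1/27
L_1(3) = (7)·(-2)/[(6)·(-3)] = 7/9
L_2(3) = (7)·(1)/[(9)·(3)] = 7/27
Sum: (-74)·(-1/27) + (-8)·(7/9) + (-83)·(7/27) = -25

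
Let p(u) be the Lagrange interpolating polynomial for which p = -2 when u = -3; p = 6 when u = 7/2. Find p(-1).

Evaluate each Lagrange basis at u = -1:
L_0(-1) = (-9/2)/[(-13/2)] = 9/13
L_1(-1) = (2)/[(13/2)] = 4/13
Sum: (-2)·(9/13) + 6·(4/13) = 6/13

6/13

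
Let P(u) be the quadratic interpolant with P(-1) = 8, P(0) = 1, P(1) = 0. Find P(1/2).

Using Newton's divided-difference form:
P[-1,0] = (1 - 8) / (0 - (-1)) = -7
P[0,1] = (0 - 1) / (1 - 0) = -1
P[-1,0,1] = (-1 - (-7)) / (1 - (-1)) = 3
P(1/2) = 8 + (-7)·(3/2) + 3·(3/2)·(1/2) = -1/4

-1/4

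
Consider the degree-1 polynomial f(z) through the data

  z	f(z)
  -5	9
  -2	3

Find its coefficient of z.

-2

The leading coefficient equals the top divided difference f[-5,-2].
f[-5,-2] = (3 - 9) / (-2 - (-5)) = -2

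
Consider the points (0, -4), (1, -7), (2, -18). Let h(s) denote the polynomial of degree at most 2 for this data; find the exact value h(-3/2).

-29/2

Using Newton's divided-difference form:
h[0,1] = (-7 - (-4)) / (1 - 0) = -3
h[1,2] = (-18 - (-7)) / (2 - 1) = -11
h[0,1,2] = (-11 - (-3)) / (2 - 0) = -4
h(-3/2) = -4 + (-3)·(-3/2) + (-4)·(-3/2)·(-5/2) = -29/2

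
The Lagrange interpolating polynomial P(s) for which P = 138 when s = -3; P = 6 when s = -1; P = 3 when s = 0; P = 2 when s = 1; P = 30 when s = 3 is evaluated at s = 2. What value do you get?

3

Evaluate each Lagrange basis at s = 2:
L_0(2) = (3)·(2)·(1)·(-1)/[(-2)·(-3)·(-4)·(-6)] = -1/24
L_1(2) = (5)·(2)·(1)·(-1)/[(2)·(-1)·(-2)·(-4)] = 5/8
L_2(2) = (5)·(3)·(1)·(-1)/[(3)·(1)·(-1)·(-3)] = -5/3
L_3(2) = (5)·(3)·(2)·(-1)/[(4)·(2)·(1)·(-2)] = 15/8
L_4(2) = (5)·(3)·(2)·(1)/[(6)·(4)·(3)·(2)] = 5/24
Sum: 138·(-1/24) + 6·(5/8) + 3·(-5/3) + 2·(15/8) + 30·(5/24) = 3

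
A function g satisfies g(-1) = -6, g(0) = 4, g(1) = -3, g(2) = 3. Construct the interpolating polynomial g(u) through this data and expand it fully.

L_0(u) = u(u - 1)(u - 2) / [-6] = -(1/6)u^3 + (1/2)u^2 - (1/3)u
L_1(u) = (u + 1)(u - 1)(u - 2) / [2] = (1/2)u^3 - u^2 - (1/2)u + 1
L_2(u) = (u + 1)u(u - 2) / [-2] = -(1/2)u^3 + (1/2)u^2 + u
L_3(u) = (u + 1)u(u - 1) / [6] = (1/6)u^3 - (1/6)u
g(u) = (-6)·L_0 + 4·L_1 + (-3)·L_2 + 3·L_3
  (-6)·L_0(u) = u^3 - 3u^2 + 2u
  4·L_1(u) = 2u^3 - 4u^2 - 2u + 4
  (-3)·L_2(u) = (3/2)u^3 - (3/2)u^2 - 3u
  3·L_3(u) = (1/2)u^3 - (1/2)u
Adding term by term: 5u^3 - (17/2)u^2 - (7/2)u + 4

g(u) = 5u^3 - (17/2)u^2 - (7/2)u + 4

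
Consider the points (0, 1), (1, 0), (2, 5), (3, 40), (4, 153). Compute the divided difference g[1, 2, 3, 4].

8

g[1,2] = (5 - 0) / (2 - 1) = 5
g[2,3] = (40 - 5) / (3 - 2) = 35
g[3,4] = (153 - 40) / (4 - 3) = 113
g[1,2,3] = (35 - 5) / (3 - 1) = 15
g[2,3,4] = (113 - 35) / (4 - 2) = 39
g[1,2,3,4] = (39 - 15) / (4 - 1) = 8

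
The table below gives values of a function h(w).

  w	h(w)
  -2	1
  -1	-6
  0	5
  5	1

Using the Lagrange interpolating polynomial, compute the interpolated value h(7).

L_0(7) = (8)·(7)·(2)/[(-1)·(-2)·(-7)] = -8
L_1(7) = (9)·(7)·(2)/[(1)·(-1)·(-6)] = 21
L_2(7) = (9)·(8)·(2)/[(2)·(1)·(-5)] = -72/5
L_3(7) = (9)·(8)·(7)/[(7)·(6)·(5)] = 12/5
Sum: 1·(-8) + (-6)·(21) + 5·(-72/5) + 1·(12/5) = -1018/5

-1018/5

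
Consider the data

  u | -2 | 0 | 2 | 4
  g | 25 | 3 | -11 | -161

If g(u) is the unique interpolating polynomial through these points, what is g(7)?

L_0(7) = (7)·(5)·(3)/[(-2)·(-4)·(-6)] = -35/16
L_1(7) = (9)·(5)·(3)/[(2)·(-2)·(-4)] = 135/16
L_2(7) = (9)·(7)·(3)/[(4)·(2)·(-2)] = -189/16
L_3(7) = (9)·(7)·(5)/[(6)·(4)·(2)] = 105/16
Sum: 25·(-35/16) + 3·(135/16) + (-11)·(-189/16) + (-161)·(105/16) = -956

-956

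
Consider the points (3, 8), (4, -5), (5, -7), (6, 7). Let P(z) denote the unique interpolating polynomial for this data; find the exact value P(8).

103

Evaluate each Lagrange basis at z = 8:
L_0(8) = (4)·(3)·(2)/[(-1)·(-2)·(-3)] = -4
L_1(8) = (5)·(3)·(2)/[(1)·(-1)·(-2)] = 15
L_2(8) = (5)·(4)·(2)/[(2)·(1)·(-1)] = -20
L_3(8) = (5)·(4)·(3)/[(3)·(2)·(1)] = 10
Sum: 8·(-4) + (-5)·(15) + (-7)·(-20) + 7·(10) = 103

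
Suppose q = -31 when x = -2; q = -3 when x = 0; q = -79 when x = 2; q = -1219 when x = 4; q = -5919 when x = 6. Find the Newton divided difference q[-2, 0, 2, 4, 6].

-4

q[-2,0] = (-3 - (-31)) / (0 - (-2)) = 14
q[0,2] = (-79 - (-3)) / (2 - 0) = -38
q[2,4] = (-1219 - (-79)) / (4 - 2) = -570
q[4,6] = (-5919 - (-1219)) / (6 - 4) = -2350
q[-2,0,2] = (-38 - 14) / (2 - (-2)) = -13
q[0,2,4] = (-570 - (-38)) / (4 - 0) = -133
q[2,4,6] = (-2350 - (-570)) / (6 - 2) = -445
q[-2,0,2,4] = (-133 - (-13)) / (4 - (-2)) = -20
q[0,2,4,6] = (-445 - (-133)) / (6 - 0) = -52
q[-2,0,2,4,6] = (-52 - (-20)) / (6 - (-2)) = -4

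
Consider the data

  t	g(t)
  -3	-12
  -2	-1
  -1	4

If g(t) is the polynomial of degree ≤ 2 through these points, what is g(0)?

3

Evaluate each Lagrange basis at t = 0:
L_0(0) = (2)·(1)/[(-1)·(-2)] = 1
L_1(0) = (3)·(1)/[(1)·(-1)] = -3
L_2(0) = (3)·(2)/[(2)·(1)] = 3
Sum: (-12)·(1) + (-1)·(-3) + 4·(3) = 3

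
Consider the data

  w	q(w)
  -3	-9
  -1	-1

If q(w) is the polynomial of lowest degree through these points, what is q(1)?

Evaluate each Lagrange basis at w = 1:
L_0(1) = (2)/[(-2)] = -1
L_1(1) = (4)/[(2)] = 2
Sum: (-9)·(-1) + (-1)·(2) = 7

7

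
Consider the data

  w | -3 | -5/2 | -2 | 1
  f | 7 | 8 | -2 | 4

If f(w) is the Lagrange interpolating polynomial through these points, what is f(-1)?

-473/14

L_0(-1) = (3/2)·(1)·(-2)/[(-1/2)·(-1)·(-4)] = 3/2
L_1(-1) = (2)·(1)·(-2)/[(1/2)·(-1/2)·(-7/2)] = -32/7
L_2(-1) = (2)·(3/2)·(-2)/[(1)·(1/2)·(-3)] = 4
L_3(-1) = (2)·(3/2)·(1)/[(4)·(7/2)·(3)] = 1/14
Sum: 7·(3/2) + 8·(-32/7) + (-2)·(4) + 4·(1/14) = -473/14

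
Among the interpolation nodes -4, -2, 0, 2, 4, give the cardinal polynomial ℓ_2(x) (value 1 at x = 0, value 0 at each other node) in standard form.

ℓ_2(x) = (x + 4)(x + 2)(x - 2)(x - 4) / [(4)·(2)·(-2)·(-4)]
       = (x^4 - 20x^2 + 64) / (64)

ℓ_2(x) = (1/64)x^4 - (5/16)x^2 + 1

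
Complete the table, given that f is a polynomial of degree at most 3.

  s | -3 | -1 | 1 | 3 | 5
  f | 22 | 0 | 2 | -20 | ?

The 4 known values determine f uniquely (degree ≤ 3).
Evaluate each Lagrange basis at s = 5:
L_0(5) = (6)·(4)·(2)/[(-2)·(-4)·(-6)] = -1
L_1(5) = (8)·(4)·(2)/[(2)·(-2)·(-4)] = 4
L_2(5) = (8)·(6)·(2)/[(4)·(2)·(-2)] = -6
L_3(5) = (8)·(6)·(4)/[(6)·(4)·(2)] = 4
Sum: 22·(-1) + 0 + 2·(-6) + (-20)·(4) = -114

-114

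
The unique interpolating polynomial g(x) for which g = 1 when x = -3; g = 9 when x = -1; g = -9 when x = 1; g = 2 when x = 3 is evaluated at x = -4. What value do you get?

-479/16

Using Newton's divided-difference form:
g[-3,-1] = (9 - 1) / (-1 - (-3)) = 4
g[-1,1] = (-9 - 9) / (1 - (-1)) = -9
g[1,3] = (2 - (-9)) / (3 - 1) = 11/2
g[-3,-1,1] = (-9 - 4) / (1 - (-3)) = -13/4
g[-1,1,3] = (11/2 - (-9)) / (3 - (-1)) = 29/8
g[-3,-1,1,3] = (29/8 - (-13/4)) / (3 - (-3)) = 55/48
g(-4) = 1 + 4·(-1) + (-13/4)·(-1)·(-3) + (55/48)·(-1)·(-3)·(-5) = -479/16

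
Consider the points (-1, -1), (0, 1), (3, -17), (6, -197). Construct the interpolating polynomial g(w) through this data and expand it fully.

Newton's divided differences:
g[-1,0] = (1 - (-1)) / (0 - (-1)) = 2
g[0,3] = (-17 - 1) / (3 - 0) = -6
g[3,6] = (-197 - (-17)) / (6 - 3) = -60
g[-1,0,3] = (-6 - 2) / (3 - (-1)) = -2
g[0,3,6] = (-60 - (-6)) / (6 - 0) = -9
g[-1,0,3,6] = (-9 - (-2)) / (6 - (-1)) = -1
g(w) = -1 + 2·(w + 1) + (-2)·(w + 1)w + (-1)·(w + 1)w(w - 3)
Expanding: g(w) = -w^3 + 3w + 1

g(w) = -w^3 + 3w + 1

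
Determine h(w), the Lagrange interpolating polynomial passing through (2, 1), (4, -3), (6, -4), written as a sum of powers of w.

h(w) = (3/8)w^2 - (17/4)w + 8

Build the Lagrange basis polynomials:
L_0(w) = (w - 4)(w - 6) / [8] = (1/8)w^2 - (5/4)w + 3
L_1(w) = (w - 2)(w - 6) / [-4] = -(1/4)w^2 + 2w - 3
L_2(w) = (w - 2)(w - 4) / [8] = (1/8)w^2 - (3/4)w + 1
h(w) = 1·L_0 + (-3)·L_1 + (-4)·L_2
  1·L_0(w) = (1/8)w^2 - (5/4)w + 3
  (-3)·L_1(w) = (3/4)w^2 - 6w + 9
  (-4)·L_2(w) = -(1/2)w^2 + 3w - 4
Adding term by term: (3/8)w^2 - (17/4)w + 8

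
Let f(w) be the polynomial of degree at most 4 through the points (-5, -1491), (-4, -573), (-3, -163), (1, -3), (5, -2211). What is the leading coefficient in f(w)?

Build the Lagrange basis polynomials:
L_0(w) = (w + 4)(w + 3)(w - 1)(w - 5) / [120] = (1/120)w^4 + (1/120)w^3 - (5/24)w^2 - (37/120)w + 1/2
L_1(w) = (w + 5)(w + 3)(w - 1)(w - 5) / [-45] = -(1/45)w^4 - (2/45)w^3 + (28/45)w^2 + (10/9)w - 5/3
L_2(w) = (w + 5)(w + 4)(w - 1)(w - 5) / [64] = (1/64)w^4 + (3/64)w^3 - (29/64)w^2 - (75/64)w + 25/16
L_3(w) = (w + 5)(w + 4)(w + 3)(w - 5) / [-480] = -(1/480)w^4 - (7/480)w^3 + (13/480)w^2 + (35/96)w + 5/8
L_4(w) = (w + 5)(w + 4)(w + 3)(w - 1) / [2880] = (1/2880)w^4 + (11/2880)w^3 + (7/576)w^2 + (13/2880)w - 1/48
f(w) = (-1491)·L_0 + (-573)·L_1 + (-163)·L_2 + (-3)·L_3 + (-2211)·L_4
Only the coefficient of w^4 is needed; take it from each L_i and combine:
(-1491)·(1/120) + (-573)·(-1/45) + (-163)·(1/64) + (-3)·(-1/480) + (-2211)·(1/2880) = -3

-3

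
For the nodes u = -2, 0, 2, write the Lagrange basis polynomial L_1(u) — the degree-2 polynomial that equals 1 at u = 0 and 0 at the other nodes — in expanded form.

L_1(u) = (u + 2)(u - 2) / [(2)·(-2)]
       = (u^2 - 4) / (-4)

L_1(u) = -(1/4)u^2 + 1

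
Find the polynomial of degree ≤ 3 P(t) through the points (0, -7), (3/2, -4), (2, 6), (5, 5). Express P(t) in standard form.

L_0(t) = (t - 3/2)(t - 2)(t - 5) / [-15] = -(1/15)t^3 + (17/30)t^2 - (41/30)t + 1
L_1(t) = t(t - 2)(t - 5) / [21/8] = (8/21)t^3 - (8/3)t^2 + (80/21)t
L_2(t) = t(t - 3/2)(t - 5) / [-3] = -(1/3)t^3 + (13/6)t^2 - (5/2)t
L_3(t) = t(t - 3/2)(t - 2) / [105/2] = (2/105)t^3 - (1/15)t^2 + (2/35)t
P(t) = (-7)·L_0 + (-4)·L_1 + 6·L_2 + 5·L_3
  (-7)·L_0(t) = (7/15)t^3 - (119/30)t^2 + (287/30)t - 7
  (-4)·L_1(t) = -(32/21)t^3 + (32/3)t^2 - (320/21)t
  6·L_2(t) = -2t^3 + 13t^2 - 15t
  5·L_3(t) = (2/21)t^3 - (1/3)t^2 + (2/7)t
Adding term by term: -(311/105)t^3 + (581/30)t^2 - (1427/70)t - 7

P(t) = -(311/105)t^3 + (581/30)t^2 - (1427/70)t - 7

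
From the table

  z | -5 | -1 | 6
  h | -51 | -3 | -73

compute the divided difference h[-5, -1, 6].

h[-5,-1] = (-3 - (-51)) / (-1 - (-5)) = 12
h[-1,6] = (-73 - (-3)) / (6 - (-1)) = -10
h[-5,-1,6] = (-10 - 12) / (6 - (-5)) = -2

-2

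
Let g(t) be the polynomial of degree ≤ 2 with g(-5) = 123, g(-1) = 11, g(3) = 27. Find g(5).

Using Newton's divided-difference form:
g[-5,-1] = (11 - 123) / (-1 - (-5)) = -28
g[-1,3] = (27 - 11) / (3 - (-1)) = 4
g[-5,-1,3] = (4 - (-28)) / (3 - (-5)) = 4
g(5) = 123 + (-28)·(10) + 4·(10)·(6) = 83

83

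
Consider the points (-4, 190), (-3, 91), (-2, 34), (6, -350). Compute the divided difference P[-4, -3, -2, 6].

-2

P[-4,-3] = (91 - 190) / (-3 - (-4)) = -99
P[-3,-2] = (34 - 91) / (-2 - (-3)) = -57
P[-2,6] = (-350 - 34) / (6 - (-2)) = -48
P[-4,-3,-2] = (-57 - (-99)) / (-2 - (-4)) = 21
P[-3,-2,6] = (-48 - (-57)) / (6 - (-3)) = 1
P[-4,-3,-2,6] = (1 - 21) / (6 - (-4)) = -2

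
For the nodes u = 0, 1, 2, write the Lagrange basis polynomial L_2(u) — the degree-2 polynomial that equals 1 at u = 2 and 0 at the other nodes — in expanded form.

L_2(u) = u(u - 1) / [(2)·(1)]
       = (u^2 - u) / (2)

L_2(u) = (1/2)u^2 - (1/2)u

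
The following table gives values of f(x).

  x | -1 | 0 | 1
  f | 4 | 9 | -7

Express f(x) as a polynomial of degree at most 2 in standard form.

f(x) = -(21/2)x^2 - (11/2)x + 9

Build the Lagrange basis polynomials:
L_0(x) = x(x - 1) / [2] = (1/2)x^2 - (1/2)x
L_1(x) = (x + 1)(x - 1) / [-1] = -x^2 + 1
L_2(x) = (x + 1)x / [2] = (1/2)x^2 + (1/2)x
f(x) = 4·L_0 + 9·L_1 + (-7)·L_2
  4·L_0(x) = 2x^2 - 2x
  9·L_1(x) = -9x^2 + 9
  (-7)·L_2(x) = -(7/2)x^2 - (7/2)x
Adding term by term: -(21/2)x^2 - (11/2)x + 9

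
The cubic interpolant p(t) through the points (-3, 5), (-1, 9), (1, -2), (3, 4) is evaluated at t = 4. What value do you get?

Using Newton's divided-difference form:
p[-3,-1] = (9 - 5) / (-1 - (-3)) = 2
p[-1,1] = (-2 - 9) / (1 - (-1)) = -11/2
p[1,3] = (4 - (-2)) / (3 - 1) = 3
p[-3,-1,1] = (-11/2 - 2) / (1 - (-3)) = -15/8
p[-1,1,3] = (3 - (-11/2)) / (3 - (-1)) = 17/8
p[-3,-1,1,3] = (17/8 - (-15/8)) / (3 - (-3)) = 2/3
p(4) = 5 + 2·(7) + (-15/8)·(7)·(5) + (2/3)·(7)·(5)·(3) = 187/8

187/8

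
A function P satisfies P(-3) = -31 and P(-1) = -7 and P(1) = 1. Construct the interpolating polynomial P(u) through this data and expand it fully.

P(u) = -2u^2 + 4u - 1

Newton's divided differences:
P[-3,-1] = (-7 - (-31)) / (-1 - (-3)) = 12
P[-1,1] = (1 - (-7)) / (1 - (-1)) = 4
P[-3,-1,1] = (4 - 12) / (1 - (-3)) = -2
P(u) = -31 + 12·(u + 3) + (-2)·(u + 3)(u + 1)
Expanding: P(u) = -2u^2 + 4u - 1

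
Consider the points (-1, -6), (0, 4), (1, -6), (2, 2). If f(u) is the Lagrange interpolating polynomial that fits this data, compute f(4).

224

Evaluate each Lagrange basis at u = 4:
L_0(4) = (4)·(3)·(2)/[(-1)·(-2)·(-3)] = -4
L_1(4) = (5)·(3)·(2)/[(1)·(-1)·(-2)] = 15
L_2(4) = (5)·(4)·(2)/[(2)·(1)·(-1)] = -20
L_3(4) = (5)·(4)·(3)/[(3)·(2)·(1)] = 10
Sum: (-6)·(-4) + 4·(15) + (-6)·(-20) + 2·(10) = 224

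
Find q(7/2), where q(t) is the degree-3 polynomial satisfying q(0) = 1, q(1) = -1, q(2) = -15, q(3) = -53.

-339/4

Using Newton's divided-difference form:
q[0,1] = (-1 - 1) / (1 - 0) = -2
q[1,2] = (-15 - (-1)) / (2 - 1) = -14
q[2,3] = (-53 - (-15)) / (3 - 2) = -38
q[0,1,2] = (-14 - (-2)) / (2 - 0) = -6
q[1,2,3] = (-38 - (-14)) / (3 - 1) = -12
q[0,1,2,3] = (-12 - (-6)) / (3 - 0) = -2
q(7/2) = 1 + (-2)·(7/2) + (-6)·(7/2)·(5/2) + (-2)·(7/2)·(5/2)·(3/2) = -339/4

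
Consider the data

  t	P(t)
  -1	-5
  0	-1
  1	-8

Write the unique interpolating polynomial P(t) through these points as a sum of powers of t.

Newton's divided differences:
P[-1,0] = (-1 - (-5)) / (0 - (-1)) = 4
P[0,1] = (-8 - (-1)) / (1 - 0) = -7
P[-1,0,1] = (-7 - 4) / (1 - (-1)) = -11/2
P(t) = -5 + 4·(t + 1) + (-11/2)·(t + 1)t
Expanding: P(t) = -(11/2)t^2 - (3/2)t - 1

P(t) = -(11/2)t^2 - (3/2)t - 1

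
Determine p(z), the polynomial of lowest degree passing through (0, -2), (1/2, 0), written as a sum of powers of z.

Build the Lagrange basis polynomials:
L_0(z) = (z - 1/2) / [-1/2] = -2z + 1
L_1(z) = z / [1/2] = 2z
p(z) = (-2)·L_0 + 0·L_1
  (-2)·L_0(z) = 4z - 2
  0·L_1(z) = 0
Adding term by term: 4z - 2

p(z) = 4z - 2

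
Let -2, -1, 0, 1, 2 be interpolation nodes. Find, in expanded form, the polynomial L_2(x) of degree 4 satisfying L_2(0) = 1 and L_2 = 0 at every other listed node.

L_2(x) = (1/4)x^4 - (5/4)x^2 + 1

L_2(x) = (x + 2)(x + 1)(x - 1)(x - 2) / [(2)·(1)·(-1)·(-2)]
       = (x^4 - 5x^2 + 4) / (4)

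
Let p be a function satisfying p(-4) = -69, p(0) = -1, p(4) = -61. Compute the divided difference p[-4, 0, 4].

p[-4,0] = (-1 - (-69)) / (0 - (-4)) = 17
p[0,4] = (-61 - (-1)) / (4 - 0) = -15
p[-4,0,4] = (-15 - 17) / (4 - (-4)) = -4

-4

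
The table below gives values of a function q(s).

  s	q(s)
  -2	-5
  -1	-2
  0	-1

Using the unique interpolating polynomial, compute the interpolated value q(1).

Using Newton's divided-difference form:
q[-2,-1] = (-2 - (-5)) / (-1 - (-2)) = 3
q[-1,0] = (-1 - (-2)) / (0 - (-1)) = 1
q[-2,-1,0] = (1 - 3) / (0 - (-2)) = -1
q(1) = -5 + 3·(3) + (-1)·(3)·(2) = -2

-2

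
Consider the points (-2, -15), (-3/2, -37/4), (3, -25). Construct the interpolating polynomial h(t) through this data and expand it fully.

h(t) = -3t^2 + t - 1

Newton's divided differences:
h[-2,-3/2] = (-37/4 - (-15)) / (-3/2 - (-2)) = 23/2
h[-3/2,3] = (-25 - (-37/4)) / (3 - (-3/2)) = -7/2
h[-2,-3/2,3] = (-7/2 - 23/2) / (3 - (-2)) = -3
h(t) = -15 + (23/2)·(t + 2) + (-3)·(t + 2)(t + 3/2)
Expanding: h(t) = -3t^2 + t - 1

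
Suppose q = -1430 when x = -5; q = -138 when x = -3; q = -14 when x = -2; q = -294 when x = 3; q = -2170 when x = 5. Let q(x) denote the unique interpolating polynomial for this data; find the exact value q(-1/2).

L_0(-1/2) = (5/2)·(3/2)·(-7/2)·(-11/2)/[(-2)·(-3)·(-8)·(-10)] = 77/512
L_1(-1/2) = (9/2)·(3/2)·(-7/2)·(-11/2)/[(2)·(-1)·(-6)·(-8)] = -693/512
L_2(-1/2) = (9/2)·(5/2)·(-7/2)·(-11/2)/[(3)·(1)·(-5)·(-7)] = 33/16
L_3(-1/2) = (9/2)·(5/2)·(3/2)·(-11/2)/[(8)·(6)·(5)·(-2)] = 99/512
L_4(-1/2) = (9/2)·(5/2)·(3/2)·(-7/2)/[(10)·(8)·(7)·(2)] = -27/512
Sum: (-1430)·(77/512) + (-138)·(-693/512) + (-14)·(33/16) + (-294)·(99/512) + (-2170)·(-27/512) = 7/16

7/16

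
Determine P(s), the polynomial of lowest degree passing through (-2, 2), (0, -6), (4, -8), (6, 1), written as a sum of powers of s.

P(s) = (1/32)s^3 + (25/48)s^2 - (37/12)s - 6

Build the Lagrange basis polynomials:
L_0(s) = s(s - 4)(s - 6) / [-96] = -(1/96)s^3 + (5/48)s^2 - (1/4)s
L_1(s) = (s + 2)(s - 4)(s - 6) / [48] = (1/48)s^3 - (1/6)s^2 + (1/12)s + 1
L_2(s) = (s + 2)s(s - 6) / [-48] = -(1/48)s^3 + (1/12)s^2 + (1/4)s
L_3(s) = (s + 2)s(s - 4) / [96] = (1/96)s^3 - (1/48)s^2 - (1/12)s
P(s) = 2·L_0 + (-6)·L_1 + (-8)·L_2 + 1·L_3
  2·L_0(s) = -(1/48)s^3 + (5/24)s^2 - (1/2)s
  (-6)·L_1(s) = -(1/8)s^3 + s^2 - (1/2)s - 6
  (-8)·L_2(s) = (1/6)s^3 - (2/3)s^2 - 2s
  1·L_3(s) = (1/96)s^3 - (1/48)s^2 - (1/12)s
Adding term by term: (1/32)s^3 + (25/48)s^2 - (37/12)s - 6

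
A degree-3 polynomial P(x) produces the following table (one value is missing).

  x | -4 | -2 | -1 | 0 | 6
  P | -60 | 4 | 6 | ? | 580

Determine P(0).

4

The 4 known values determine P uniquely (degree ≤ 3).
Evaluate each Lagrange basis at x = 0:
L_0(0) = (2)·(1)·(-6)/[(-2)·(-3)·(-10)] = 1/5
L_1(0) = (4)·(1)·(-6)/[(2)·(-1)·(-8)] = -3/2
L_2(0) = (4)·(2)·(-6)/[(3)·(1)·(-7)] = 16/7
L_3(0) = (4)·(2)·(1)/[(10)·(8)·(7)] = 1/70
Sum: (-60)·(1/5) + 4·(-3/2) + 6·(16/7) + 580·(1/70) = 4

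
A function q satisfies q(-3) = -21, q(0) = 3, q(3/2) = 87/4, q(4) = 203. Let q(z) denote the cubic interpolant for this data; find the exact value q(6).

591

Evaluate each Lagrange basis at z = 6:
L_0(6) = (6)·(9/2)·(2)/[(-3)·(-9/2)·(-7)] = -4/7
L_1(6) = (9)·(9/2)·(2)/[(3)·(-3/2)·(-4)] = 9/2
L_2(6) = (9)·(6)·(2)/[(9/2)·(3/2)·(-5/2)] = -32/5
L_3(6) = (9)·(6)·(9/2)/[(7)·(4)·(5/2)] = 243/70
Sum: (-21)·(-4/7) + 3·(9/2) + 87/4·(-32/5) + 203·(243/70) = 591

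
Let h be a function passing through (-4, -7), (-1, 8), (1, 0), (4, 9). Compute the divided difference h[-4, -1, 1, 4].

2/5

h[-4,-1] = (8 - (-7)) / (-1 - (-4)) = 5
h[-1,1] = (0 - 8) / (1 - (-1)) = -4
h[1,4] = (9 - 0) / (4 - 1) = 3
h[-4,-1,1] = (-4 - 5) / (1 - (-4)) = -9/5
h[-1,1,4] = (3 - (-4)) / (4 - (-1)) = 7/5
h[-4,-1,1,4] = (7/5 - (-9/5)) / (4 - (-4)) = 2/5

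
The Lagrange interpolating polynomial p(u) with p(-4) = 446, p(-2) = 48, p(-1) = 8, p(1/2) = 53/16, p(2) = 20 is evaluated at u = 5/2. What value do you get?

597/16

Evaluate each Lagrange basis at u = 5/2:
L_0(5/2) = (9/2)·(7/2)·(2)·(1/2)/[(-2)·(-3)·(-9/2)·(-6)] = 7/72
L_1(5/2) = (13/2)·(7/2)·(2)·(1/2)/[(2)·(-1)·(-5/2)·(-4)] = -91/80
L_2(5/2) = (13/2)·(9/2)·(2)·(1/2)/[(3)·(1)·(-3/2)·(-3)] = 13/6
L_3(5/2) = (13/2)·(9/2)·(7/2)·(1/2)/[(9/2)·(5/2)·(3/2)·(-3/2)] = -91/45
L_4(5/2) = (13/2)·(9/2)·(7/2)·(2)/[(6)·(4)·(3)·(3/2)] = 91/48
Sum: 446·(7/72) + 48·(-91/80) + 8·(13/6) + 53/16·(-91/45) + 20·(91/48) = 597/16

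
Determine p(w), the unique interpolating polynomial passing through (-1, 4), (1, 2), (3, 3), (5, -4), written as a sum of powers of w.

p(w) = -(11/48)w^3 + (17/16)w^2 - (37/48)w + 31/16

Build the Lagrange basis polynomials:
L_0(w) = (w - 1)(w - 3)(w - 5) / [-48] = -(1/48)w^3 + (3/16)w^2 - (23/48)w + 5/16
L_1(w) = (w + 1)(w - 3)(w - 5) / [16] = (1/16)w^3 - (7/16)w^2 + (7/16)w + 15/16
L_2(w) = (w + 1)(w - 1)(w - 5) / [-16] = -(1/16)w^3 + (5/16)w^2 + (1/16)w - 5/16
L_3(w) = (w + 1)(w - 1)(w - 3) / [48] = (1/48)w^3 - (1/16)w^2 - (1/48)w + 1/16
p(w) = 4·L_0 + 2·L_1 + 3·L_2 + (-4)·L_3
  4·L_0(w) = -(1/12)w^3 + (3/4)w^2 - (23/12)w + 5/4
  2·L_1(w) = (1/8)w^3 - (7/8)w^2 + (7/8)w + 15/8
  3·L_2(w) = -(3/16)w^3 + (15/16)w^2 + (3/16)w - 15/16
  (-4)·L_3(w) = -(1/12)w^3 + (1/4)w^2 + (1/12)w - 1/4
Adding term by term: -(11/48)w^3 + (17/16)w^2 - (37/48)w + 31/16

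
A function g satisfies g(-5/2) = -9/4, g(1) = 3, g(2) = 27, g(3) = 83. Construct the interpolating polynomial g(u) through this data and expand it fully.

g(u) = 2u^3 + 4u^2 - 2u - 1

L_0(u) = (u - 1)(u - 2)(u - 3) / [-693/8] = -(8/693)u^3 + (16/231)u^2 - (8/63)u + 16/231
L_1(u) = (u + 5/2)(u - 2)(u - 3) / [7] = (1/7)u^3 - (5/14)u^2 - (13/14)u + 15/7
L_2(u) = (u + 5/2)(u - 1)(u - 3) / [-9/2] = -(2/9)u^3 + (1/3)u^2 + (14/9)u - 5/3
L_3(u) = (u + 5/2)(u - 1)(u - 2) / [11] = (1/11)u^3 - (1/22)u^2 - (1/2)u + 5/11
g(u) = (-9/4)·L_0 + 3·L_1 + 27·L_2 + 83·L_3
  (-9/4)·L_0(u) = (2/77)u^3 - (12/77)u^2 + (2/7)u - 12/77
  3·L_1(u) = (3/7)u^3 - (15/14)u^2 - (39/14)u + 45/7
  27·L_2(u) = -6u^3 + 9u^2 + 42u - 45
  83·L_3(u) = (83/11)u^3 - (83/22)u^2 - (83/2)u + 415/11
Adding term by term: 2u^3 + 4u^2 - 2u - 1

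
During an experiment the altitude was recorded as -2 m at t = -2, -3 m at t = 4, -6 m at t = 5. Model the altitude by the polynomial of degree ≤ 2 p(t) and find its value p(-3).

-14/3

Evaluate each Lagrange basis at t = -3:
L_0(-3) = (-7)·(-8)/[(-6)·(-7)] = 4/3
L_1(-3) = (-1)·(-8)/[(6)·(-1)] = -4/3
L_2(-3) = (-1)·(-7)/[(7)·(1)] = 1
Sum: (-2)·(4/3) + (-3)·(-4/3) + (-6)·(1) = -14/3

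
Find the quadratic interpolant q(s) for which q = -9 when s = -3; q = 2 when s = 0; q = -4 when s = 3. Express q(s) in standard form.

Newton's divided differences:
q[-3,0] = (2 - (-9)) / (0 - (-3)) = 11/3
q[0,3] = (-4 - 2) / (3 - 0) = -2
q[-3,0,3] = (-2 - 11/3) / (3 - (-3)) = -17/18
q(s) = -9 + (11/3)·(s + 3) + (-17/18)·(s + 3)s
Expanding: q(s) = -(17/18)s^2 + (5/6)s + 2

q(s) = -(17/18)s^2 + (5/6)s + 2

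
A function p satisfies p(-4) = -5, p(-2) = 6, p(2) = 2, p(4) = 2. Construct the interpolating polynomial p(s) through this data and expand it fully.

Newton's divided differences:
p[-4,-2] = (6 - (-5)) / (-2 - (-4)) = 11/2
p[-2,2] = (2 - 6) / (2 - (-2)) = -1
p[2,4] = (2 - 2) / (4 - 2) = 0
p[-4,-2,2] = (-1 - 11/2) / (2 - (-4)) = -13/12
p[-2,2,4] = (0 - (-1)) / (4 - (-2)) = 1/6
p[-4,-2,2,4] = (1/6 - (-13/12)) / (4 - (-4)) = 5/32
p(s) = -5 + (11/2)·(s + 4) + (-13/12)·(s + 4)(s + 2) + (5/32)·(s + 4)(s + 2)(s - 2)
Expanding: p(s) = (5/32)s^3 - (11/24)s^2 - (13/8)s + 35/6

p(s) = (5/32)s^3 - (11/24)s^2 - (13/8)s + 35/6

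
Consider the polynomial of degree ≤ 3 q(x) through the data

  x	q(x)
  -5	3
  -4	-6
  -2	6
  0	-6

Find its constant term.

-6

Build the Lagrange basis polynomials:
L_0(x) = (x + 4)(x + 2)x / [-15] = -(1/15)x^3 - (2/5)x^2 - (8/15)x
L_1(x) = (x + 5)(x + 2)x / [8] = (1/8)x^3 + (7/8)x^2 + (5/4)x
L_2(x) = (x + 5)(x + 4)x / [-12] = -(1/12)x^3 - (3/4)x^2 - (5/3)x
L_3(x) = (x + 5)(x + 4)(x + 2) / [40] = (1/40)x^3 + (11/40)x^2 + (19/20)x + 1
q(x) = 3·L_0 + (-6)·L_1 + 6·L_2 + (-6)·L_3
Only the constant term is needed; take it from each L_i and combine:
3·(0) + (-6)·(0) + 6·(0) + (-6)·(1) = -6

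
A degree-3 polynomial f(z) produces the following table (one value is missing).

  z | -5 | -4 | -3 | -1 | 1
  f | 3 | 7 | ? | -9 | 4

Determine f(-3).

16/5

The 4 known values determine f uniquely (degree ≤ 3).
L_0(-3) = (1)·(-2)·(-4)/[(-1)·(-4)·(-6)] = -1/3
L_1(-3) = (2)·(-2)·(-4)/[(1)·(-3)·(-5)] = 16/15
L_2(-3) = (2)·(1)·(-4)/[(4)·(3)·(-2)] = 1/3
L_3(-3) = (2)·(1)·(-2)/[(6)·(5)·(2)] = -1/15
Sum: 3·(-1/3) + 7·(16/15) + (-9)·(1/3) + 4·(-1/15) = 16/5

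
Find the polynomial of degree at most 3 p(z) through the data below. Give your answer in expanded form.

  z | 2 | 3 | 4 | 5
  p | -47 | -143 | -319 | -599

Newton's divided differences:
p[2,3] = (-143 - (-47)) / (3 - 2) = -96
p[3,4] = (-319 - (-143)) / (4 - 3) = -176
p[4,5] = (-599 - (-319)) / (5 - 4) = -280
p[2,3,4] = (-176 - (-96)) / (4 - 2) = -40
p[3,4,5] = (-280 - (-176)) / (5 - 3) = -52
p[2,3,4,5] = (-52 - (-40)) / (5 - 2) = -4
p(z) = -47 + (-96)·(z - 2) + (-40)·(z - 2)(z - 3) + (-4)·(z - 2)(z - 3)(z - 4)
Expanding: p(z) = -4z^3 - 4z^2 + 1

p(z) = -4z^3 - 4z^2 + 1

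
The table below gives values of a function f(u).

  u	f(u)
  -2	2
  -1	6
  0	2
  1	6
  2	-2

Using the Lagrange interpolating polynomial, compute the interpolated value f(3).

Evaluate each Lagrange basis at u = 3:
L_0(3) = (4)·(3)·(2)·(1)/[(-1)·(-2)·(-3)·(-4)] = 1
L_1(3) = (5)·(3)·(2)·(1)/[(1)·(-1)·(-2)·(-3)] = -5
L_2(3) = (5)·(4)·(2)·(1)/[(2)·(1)·(-1)·(-2)] = 10
L_3(3) = (5)·(4)·(3)·(1)/[(3)·(2)·(1)·(-1)] = -10
L_4(3) = (5)·(4)·(3)·(2)/[(4)·(3)·(2)·(1)] = 5
Sum: 2·(1) + 6·(-5) + 2·(10) + 6·(-10) + (-2)·(5) = -78

-78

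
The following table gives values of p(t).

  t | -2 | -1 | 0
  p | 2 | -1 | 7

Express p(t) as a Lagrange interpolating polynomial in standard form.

Build the Lagrange basis polynomials:
L_0(t) = (t + 1)t / [2] = (1/2)t^2 + (1/2)t
L_1(t) = (t + 2)t / [-1] = -t^2 - 2t
L_2(t) = (t + 2)(t + 1) / [2] = (1/2)t^2 + (3/2)t + 1
p(t) = 2·L_0 + (-1)·L_1 + 7·L_2
  2·L_0(t) = t^2 + t
  (-1)·L_1(t) = t^2 + 2t
  7·L_2(t) = (7/2)t^2 + (21/2)t + 7
Adding term by term: (11/2)t^2 + (27/2)t + 7

p(t) = (11/2)t^2 + (27/2)t + 7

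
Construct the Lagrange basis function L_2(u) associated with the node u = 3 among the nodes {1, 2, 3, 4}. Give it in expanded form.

L_2(u) = -(1/2)u^3 + (7/2)u^2 - 7u + 4

L_2(u) = (u - 1)(u - 2)(u - 4) / [(2)·(1)·(-1)]
       = (u^3 - 7u^2 + 14u - 8) / (-2)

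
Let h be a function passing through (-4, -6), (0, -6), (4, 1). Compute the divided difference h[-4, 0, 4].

h[-4,0] = (-6 - (-6)) / (0 - (-4)) = 0
h[0,4] = (1 - (-6)) / (4 - 0) = 7/4
h[-4,0,4] = (7/4 - 0) / (4 - (-4)) = 7/32

7/32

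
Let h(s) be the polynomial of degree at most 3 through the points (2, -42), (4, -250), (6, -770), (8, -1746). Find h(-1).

0

L_0(-1) = (-5)·(-7)·(-9)/[(-2)·(-4)·(-6)] = 105/16
L_1(-1) = (-3)·(-7)·(-9)/[(2)·(-2)·(-4)] = -189/16
L_2(-1) = (-3)·(-5)·(-9)/[(4)·(2)·(-2)] = 135/16
L_3(-1) = (-3)·(-5)·(-7)/[(6)·(4)·(2)] = -35/16
Sum: (-42)·(105/16) + (-250)·(-189/16) + (-770)·(135/16) + (-1746)·(-35/16) = 0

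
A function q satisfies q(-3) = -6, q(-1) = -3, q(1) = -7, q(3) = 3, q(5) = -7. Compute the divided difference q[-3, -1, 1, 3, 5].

-55/384

q[-3,-1] = (-3 - (-6)) / (-1 - (-3)) = 3/2
q[-1,1] = (-7 - (-3)) / (1 - (-1)) = -2
q[1,3] = (3 - (-7)) / (3 - 1) = 5
q[3,5] = (-7 - 3) / (5 - 3) = -5
q[-3,-1,1] = (-2 - 3/2) / (1 - (-3)) = -7/8
q[-1,1,3] = (5 - (-2)) / (3 - (-1)) = 7/4
q[1,3,5] = (-5 - 5) / (5 - 1) = -5/2
q[-3,-1,1,3] = (7/4 - (-7/8)) / (3 - (-3)) = 7/16
q[-1,1,3,5] = (-5/2 - 7/4) / (5 - (-1)) = -17/24
q[-3,-1,1,3,5] = (-17/24 - 7/16) / (5 - (-3)) = -55/384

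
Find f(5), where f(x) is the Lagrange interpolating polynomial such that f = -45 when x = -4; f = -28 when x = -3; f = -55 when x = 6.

-36

Evaluate each Lagrange basis at x = 5:
L_0(5) = (8)·(-1)/[(-1)·(-10)] = -4/5
L_1(5) = (9)·(-1)/[(1)·(-9)] = 1
L_2(5) = (9)·(8)/[(10)·(9)] = 4/5
Sum: (-45)·(-4/5) + (-28)·(1) + (-55)·(4/5) = -36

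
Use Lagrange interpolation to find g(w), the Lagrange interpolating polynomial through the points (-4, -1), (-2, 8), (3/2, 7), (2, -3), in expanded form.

L_0(w) = (w + 2)(w - 3/2)(w - 2) / [-66] = -(1/66)w^3 + (1/44)w^2 + (2/33)w - 1/11
L_1(w) = (w + 4)(w - 3/2)(w - 2) / [28] = (1/28)w^3 + (1/56)w^2 - (11/28)w + 3/7
L_2(w) = (w + 4)(w + 2)(w - 2) / [-77/8] = -(8/77)w^3 - (32/77)w^2 + (32/77)w + 128/77
L_3(w) = (w + 4)(w + 2)(w - 3/2) / [12] = (1/12)w^3 + (3/8)w^2 - (1/12)w - 1
g(w) = (-1)·L_0 + 8·L_1 + 7·L_2 + (-3)·L_3
  (-1)·L_0(w) = (1/66)w^3 - (1/44)w^2 - (2/33)w + 1/11
  8·L_1(w) = (2/7)w^3 + (1/7)w^2 - (22/7)w + 24/7
  7·L_2(w) = -(8/11)w^3 - (32/11)w^2 + (32/11)w + 128/11
  (-3)·L_3(w) = -(1/4)w^3 - (9/8)w^2 + (1/4)w + 3
Adding term by term: -(625/924)w^3 - (2411/616)w^2 - (41/924)w + 1398/77

g(w) = -(625/924)w^3 - (2411/616)w^2 - (41/924)w + 1398/77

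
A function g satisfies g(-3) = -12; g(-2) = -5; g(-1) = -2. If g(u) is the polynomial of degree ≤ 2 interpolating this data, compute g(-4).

L_0(-4) = (-2)·(-3)/[(-1)·(-2)] = 3
L_1(-4) = (-1)·(-3)/[(1)·(-1)] = -3
L_2(-4) = (-1)·(-2)/[(2)·(1)] = 1
Sum: (-12)·(3) + (-5)·(-3) + (-2)·(1) = -23

-23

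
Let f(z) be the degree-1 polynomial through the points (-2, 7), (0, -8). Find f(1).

L_0(1) = (1)/[(-2)] = -1/2
L_1(1) = (3)/[(2)] = 3/2
Sum: 7·(-1/2) + (-8)·(3/2) = -31/2

-31/2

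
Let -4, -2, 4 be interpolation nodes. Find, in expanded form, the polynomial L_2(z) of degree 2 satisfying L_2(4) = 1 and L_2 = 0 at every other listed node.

L_2(z) = (z + 4)(z + 2) / [(8)·(6)]
       = (z^2 + 6z + 8) / (48)

L_2(z) = (1/48)z^2 + (1/8)z + 1/6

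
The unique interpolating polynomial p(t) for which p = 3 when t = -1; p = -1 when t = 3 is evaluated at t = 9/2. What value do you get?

-5/2

Evaluate each Lagrange basis at t = 9/2:
L_0(9/2) = (3/2)/[(-4)] = -3/8
L_1(9/2) = (11/2)/[(4)] = 11/8
Sum: 3·(-3/8) + (-1)·(11/8) = -5/2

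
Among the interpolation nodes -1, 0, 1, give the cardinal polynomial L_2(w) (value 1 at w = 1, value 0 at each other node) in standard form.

L_2(w) = (1/2)w^2 + (1/2)w

L_2(w) = (w + 1)w / [(2)·(1)]
       = (w^2 + w) / (2)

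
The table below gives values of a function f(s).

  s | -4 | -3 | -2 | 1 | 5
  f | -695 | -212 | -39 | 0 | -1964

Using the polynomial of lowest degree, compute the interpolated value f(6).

-4055

Evaluate each Lagrange basis at s = 6:
L_0(6) = (9)·(8)·(5)·(1)/[(-1)·(-2)·(-5)·(-9)] = 4
L_1(6) = (10)·(8)·(5)·(1)/[(1)·(-1)·(-4)·(-8)] = -25/2
L_2(6) = (10)·(9)·(5)·(1)/[(2)·(1)·(-3)·(-7)] = 75/7
L_3(6) = (10)·(9)·(8)·(1)/[(5)·(4)·(3)·(-4)] = -3
L_4(6) = (10)·(9)·(8)·(5)/[(9)·(8)·(7)·(4)] = 25/14
Sum: (-695)·(4) + (-212)·(-25/2) + (-39)·(75/7) + 0 + (-1964)·(25/14) = -4055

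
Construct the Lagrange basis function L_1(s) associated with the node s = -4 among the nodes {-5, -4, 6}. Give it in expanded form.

L_1(s) = (s + 5)(s - 6) / [(1)·(-10)]
       = (s^2 - s - 30) / (-10)

L_1(s) = -(1/10)s^2 + (1/10)s + 3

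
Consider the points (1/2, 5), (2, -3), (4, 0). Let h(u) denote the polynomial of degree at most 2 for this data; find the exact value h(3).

-145/42

Using Newton's divided-difference form:
h[1/2,2] = (-3 - 5) / (2 - 1/2) = -16/3
h[2,4] = (0 - (-3)) / (4 - 2) = 3/2
h[1/2,2,4] = (3/2 - (-16/3)) / (4 - 1/2) = 41/21
h(3) = 5 + (-16/3)·(5/2) + (41/21)·(5/2)·(1) = -145/42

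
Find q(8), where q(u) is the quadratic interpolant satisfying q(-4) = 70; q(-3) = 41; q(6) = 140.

250

Using Newton's divided-difference form:
q[-4,-3] = (41 - 70) / (-3 - (-4)) = -29
q[-3,6] = (140 - 41) / (6 - (-3)) = 11
q[-4,-3,6] = (11 - (-29)) / (6 - (-4)) = 4
q(8) = 70 + (-29)·(12) + 4·(12)·(11) = 250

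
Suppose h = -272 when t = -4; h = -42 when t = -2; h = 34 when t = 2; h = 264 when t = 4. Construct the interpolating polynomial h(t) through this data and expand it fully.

Newton's divided differences:
h[-4,-2] = (-42 - (-272)) / (-2 - (-4)) = 115
h[-2,2] = (34 - (-42)) / (2 - (-2)) = 19
h[2,4] = (264 - 34) / (4 - 2) = 115
h[-4,-2,2] = (19 - 115) / (2 - (-4)) = -16
h[-2,2,4] = (115 - 19) / (4 - (-2)) = 16
h[-4,-2,2,4] = (16 - (-16)) / (4 - (-4)) = 4
h(t) = -272 + 115·(t + 4) + (-16)·(t + 4)(t + 2) + 4·(t + 4)(t + 2)(t - 2)
Expanding: h(t) = 4t^3 + 3t - 4

h(t) = 4t^3 + 3t - 4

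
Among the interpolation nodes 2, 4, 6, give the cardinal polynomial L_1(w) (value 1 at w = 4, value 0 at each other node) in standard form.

L_1(w) = (w - 2)(w - 6) / [(2)·(-2)]
       = (w^2 - 8w + 12) / (-4)

L_1(w) = -(1/4)w^2 + 2w - 3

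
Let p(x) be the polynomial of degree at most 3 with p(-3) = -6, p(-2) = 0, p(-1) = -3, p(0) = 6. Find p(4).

Evaluate each Lagrange basis at x = 4:
L_0(4) = (6)·(5)·(4)/[(-1)·(-2)·(-3)] = -20
L_1(4) = (7)·(5)·(4)/[(1)·(-1)·(-2)] = 70
L_2(4) = (7)·(6)·(4)/[(2)·(1)·(-1)] = -84
L_3(4) = (7)·(6)·(5)/[(3)·(2)·(1)] = 35
Sum: (-6)·(-20) + 0 + (-3)·(-84) + 6·(35) = 582

582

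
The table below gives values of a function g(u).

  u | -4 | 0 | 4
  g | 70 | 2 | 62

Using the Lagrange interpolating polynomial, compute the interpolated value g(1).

5

Evaluate each Lagrange basis at u = 1:
L_0(1) = (1)·(-3)/[(-4)·(-8)] = -3/32
L_1(1) = (5)·(-3)/[(4)·(-4)] = 15/16
L_2(1) = (5)·(1)/[(8)·(4)] = 5/32
Sum: 70·(-3/32) + 2·(15/16) + 62·(5/32) = 5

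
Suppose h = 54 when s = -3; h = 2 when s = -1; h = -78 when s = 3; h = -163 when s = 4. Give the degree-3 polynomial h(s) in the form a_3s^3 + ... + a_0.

L_0(s) = (s + 1)(s - 3)(s - 4) / [-84] = -(1/84)s^3 + (1/14)s^2 - (5/84)s - 1/7
L_1(s) = (s + 3)(s - 3)(s - 4) / [40] = (1/40)s^3 - (1/10)s^2 - (9/40)s + 9/10
L_2(s) = (s + 3)(s + 1)(s - 4) / [-24] = -(1/24)s^3 + (13/24)s + 1/2
L_3(s) = (s + 3)(s + 1)(s - 3) / [35] = (1/35)s^3 + (1/35)s^2 - (9/35)s - 9/35
h(s) = 54·L_0 + 2·L_1 + (-78)·L_2 + (-163)·L_3
  54·L_0(s) = -(9/14)s^3 + (27/7)s^2 - (45/14)s - 54/7
  2·L_1(s) = (1/20)s^3 - (1/5)s^2 - (9/20)s + 9/5
  (-78)·L_2(s) = (13/4)s^3 - (169/4)s - 39
  (-163)·L_3(s) = -(163/35)s^3 - (163/35)s^2 + (1467/35)s + 1467/35
Adding term by term: -2s^3 - s^2 - 4s - 3

h(s) = -2s^3 - s^2 - 4s - 3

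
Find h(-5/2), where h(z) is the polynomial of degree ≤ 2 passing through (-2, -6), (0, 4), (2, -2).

Using Newton's divided-difference form:
h[-2,0] = (4 - (-6)) / (0 - (-2)) = 5
h[0,2] = (-2 - 4) / (2 - 0) = -3
h[-2,0,2] = (-3 - 5) / (2 - (-2)) = -2
h(-5/2) = -6 + 5·(-1/2) + (-2)·(-1/2)·(-5/2) = -11

-11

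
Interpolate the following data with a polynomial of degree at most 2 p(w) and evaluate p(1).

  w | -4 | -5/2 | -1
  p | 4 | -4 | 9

Evaluate each Lagrange basis at w = 1:
L_0(1) = (7/2)·(2)/[(-3/2)·(-3)] = 14/9
L_1(1) = (5)·(2)/[(3/2)·(-3/2)] = -40/9
L_2(1) = (5)·(7/2)/[(3)·(3/2)] = 35/9
Sum: 4·(14/9) + (-4)·(-40/9) + 9·(35/9) = 59

59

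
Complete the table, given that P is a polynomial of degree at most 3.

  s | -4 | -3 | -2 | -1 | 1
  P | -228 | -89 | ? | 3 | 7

The 4 known values determine P uniquely (degree ≤ 3).
Evaluate each Lagrange basis at s = -2:
L_0(-2) = (1)·(-1)·(-3)/[(-1)·(-3)·(-5)] = -1/5
L_1(-2) = (2)·(-1)·(-3)/[(1)·(-2)·(-4)] = 3/4
L_2(-2) = (2)·(1)·(-3)/[(3)·(2)·(-2)] = 1/2
L_3(-2) = (2)·(1)·(-1)/[(5)·(4)·(2)] = -1/20
Sum: (-228)·(-1/5) + (-89)·(3/4) + 3·(1/2) + 7·(-1/20) = -20

-20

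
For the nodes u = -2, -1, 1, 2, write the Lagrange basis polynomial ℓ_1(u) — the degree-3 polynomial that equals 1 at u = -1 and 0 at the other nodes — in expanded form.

ℓ_1(u) = (1/6)u^3 - (1/6)u^2 - (2/3)u + 2/3

ℓ_1(u) = (u + 2)(u - 1)(u - 2) / [(1)·(-2)·(-3)]
       = (u^3 - u^2 - 4u + 4) / (6)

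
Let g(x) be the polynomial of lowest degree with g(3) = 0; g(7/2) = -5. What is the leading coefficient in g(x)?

Build the Lagrange basis polynomials:
L_0(x) = (x - 7/2) / [-1/2] = -2x + 7
L_1(x) = (x - 3) / [1/2] = 2x - 6
g(x) = 0·L_0 + (-5)·L_1
Only the coefficient of x is needed; take it from each L_i and combine:
0·(-2) + (-5)·(2) = -10

-10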